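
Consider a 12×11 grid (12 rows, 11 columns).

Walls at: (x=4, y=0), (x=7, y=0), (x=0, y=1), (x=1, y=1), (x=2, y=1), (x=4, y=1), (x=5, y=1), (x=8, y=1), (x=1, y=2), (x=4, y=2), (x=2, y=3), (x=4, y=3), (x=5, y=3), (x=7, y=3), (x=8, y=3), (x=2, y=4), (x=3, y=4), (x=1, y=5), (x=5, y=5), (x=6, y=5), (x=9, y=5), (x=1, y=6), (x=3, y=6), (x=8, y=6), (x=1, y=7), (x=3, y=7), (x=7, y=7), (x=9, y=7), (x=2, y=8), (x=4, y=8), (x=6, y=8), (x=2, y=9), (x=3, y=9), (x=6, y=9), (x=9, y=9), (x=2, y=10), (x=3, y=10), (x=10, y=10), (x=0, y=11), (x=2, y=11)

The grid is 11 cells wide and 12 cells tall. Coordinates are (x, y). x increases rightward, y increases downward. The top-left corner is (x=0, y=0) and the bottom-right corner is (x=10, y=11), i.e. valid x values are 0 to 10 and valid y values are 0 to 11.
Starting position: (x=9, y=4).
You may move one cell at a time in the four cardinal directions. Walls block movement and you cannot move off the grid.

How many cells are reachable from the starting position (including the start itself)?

Answer: Reachable cells: 68

Derivation:
BFS flood-fill from (x=9, y=4):
  Distance 0: (x=9, y=4)
  Distance 1: (x=9, y=3), (x=8, y=4), (x=10, y=4)
  Distance 2: (x=9, y=2), (x=10, y=3), (x=7, y=4), (x=8, y=5), (x=10, y=5)
  Distance 3: (x=9, y=1), (x=8, y=2), (x=10, y=2), (x=6, y=4), (x=7, y=5), (x=10, y=6)
  Distance 4: (x=9, y=0), (x=10, y=1), (x=7, y=2), (x=6, y=3), (x=5, y=4), (x=7, y=6), (x=9, y=6), (x=10, y=7)
  Distance 5: (x=8, y=0), (x=10, y=0), (x=7, y=1), (x=6, y=2), (x=4, y=4), (x=6, y=6), (x=10, y=8)
  Distance 6: (x=6, y=1), (x=5, y=2), (x=4, y=5), (x=5, y=6), (x=6, y=7), (x=9, y=8), (x=10, y=9)
  Distance 7: (x=6, y=0), (x=3, y=5), (x=4, y=6), (x=5, y=7), (x=8, y=8)
  Distance 8: (x=5, y=0), (x=2, y=5), (x=4, y=7), (x=8, y=7), (x=5, y=8), (x=7, y=8), (x=8, y=9)
  Distance 9: (x=2, y=6), (x=5, y=9), (x=7, y=9), (x=8, y=10)
  Distance 10: (x=2, y=7), (x=4, y=9), (x=5, y=10), (x=7, y=10), (x=9, y=10), (x=8, y=11)
  Distance 11: (x=4, y=10), (x=6, y=10), (x=5, y=11), (x=7, y=11), (x=9, y=11)
  Distance 12: (x=4, y=11), (x=6, y=11), (x=10, y=11)
  Distance 13: (x=3, y=11)
Total reachable: 68 (grid has 92 open cells total)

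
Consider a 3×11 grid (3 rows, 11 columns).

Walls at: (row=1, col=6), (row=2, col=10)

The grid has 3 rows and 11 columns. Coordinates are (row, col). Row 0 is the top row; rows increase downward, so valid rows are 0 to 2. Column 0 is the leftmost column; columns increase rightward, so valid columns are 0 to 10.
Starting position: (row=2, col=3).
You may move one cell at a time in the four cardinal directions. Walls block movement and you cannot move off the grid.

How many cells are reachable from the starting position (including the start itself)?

BFS flood-fill from (row=2, col=3):
  Distance 0: (row=2, col=3)
  Distance 1: (row=1, col=3), (row=2, col=2), (row=2, col=4)
  Distance 2: (row=0, col=3), (row=1, col=2), (row=1, col=4), (row=2, col=1), (row=2, col=5)
  Distance 3: (row=0, col=2), (row=0, col=4), (row=1, col=1), (row=1, col=5), (row=2, col=0), (row=2, col=6)
  Distance 4: (row=0, col=1), (row=0, col=5), (row=1, col=0), (row=2, col=7)
  Distance 5: (row=0, col=0), (row=0, col=6), (row=1, col=7), (row=2, col=8)
  Distance 6: (row=0, col=7), (row=1, col=8), (row=2, col=9)
  Distance 7: (row=0, col=8), (row=1, col=9)
  Distance 8: (row=0, col=9), (row=1, col=10)
  Distance 9: (row=0, col=10)
Total reachable: 31 (grid has 31 open cells total)

Answer: Reachable cells: 31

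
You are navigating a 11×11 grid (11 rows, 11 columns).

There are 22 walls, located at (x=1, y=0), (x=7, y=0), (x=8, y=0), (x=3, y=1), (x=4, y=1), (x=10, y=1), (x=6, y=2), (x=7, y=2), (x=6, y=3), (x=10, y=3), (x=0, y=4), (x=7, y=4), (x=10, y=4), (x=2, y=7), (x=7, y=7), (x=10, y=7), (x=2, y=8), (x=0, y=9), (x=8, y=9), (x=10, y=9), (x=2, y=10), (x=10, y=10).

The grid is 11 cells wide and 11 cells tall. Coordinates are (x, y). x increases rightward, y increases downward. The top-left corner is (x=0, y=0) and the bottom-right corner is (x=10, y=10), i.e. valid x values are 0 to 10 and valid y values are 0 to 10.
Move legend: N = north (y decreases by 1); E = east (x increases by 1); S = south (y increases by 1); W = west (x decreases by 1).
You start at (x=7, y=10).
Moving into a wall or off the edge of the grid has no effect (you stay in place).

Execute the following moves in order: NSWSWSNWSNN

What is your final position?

Answer: Final position: (x=4, y=8)

Derivation:
Start: (x=7, y=10)
  N (north): (x=7, y=10) -> (x=7, y=9)
  S (south): (x=7, y=9) -> (x=7, y=10)
  W (west): (x=7, y=10) -> (x=6, y=10)
  S (south): blocked, stay at (x=6, y=10)
  W (west): (x=6, y=10) -> (x=5, y=10)
  S (south): blocked, stay at (x=5, y=10)
  N (north): (x=5, y=10) -> (x=5, y=9)
  W (west): (x=5, y=9) -> (x=4, y=9)
  S (south): (x=4, y=9) -> (x=4, y=10)
  N (north): (x=4, y=10) -> (x=4, y=9)
  N (north): (x=4, y=9) -> (x=4, y=8)
Final: (x=4, y=8)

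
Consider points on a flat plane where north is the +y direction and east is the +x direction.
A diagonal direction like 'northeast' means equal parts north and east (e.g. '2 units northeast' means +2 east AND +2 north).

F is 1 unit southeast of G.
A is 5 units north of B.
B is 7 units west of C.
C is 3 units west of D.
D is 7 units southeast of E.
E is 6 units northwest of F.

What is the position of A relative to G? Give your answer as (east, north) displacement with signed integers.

Place G at the origin (east=0, north=0).
  F is 1 unit southeast of G: delta (east=+1, north=-1); F at (east=1, north=-1).
  E is 6 units northwest of F: delta (east=-6, north=+6); E at (east=-5, north=5).
  D is 7 units southeast of E: delta (east=+7, north=-7); D at (east=2, north=-2).
  C is 3 units west of D: delta (east=-3, north=+0); C at (east=-1, north=-2).
  B is 7 units west of C: delta (east=-7, north=+0); B at (east=-8, north=-2).
  A is 5 units north of B: delta (east=+0, north=+5); A at (east=-8, north=3).
Therefore A relative to G: (east=-8, north=3).

Answer: A is at (east=-8, north=3) relative to G.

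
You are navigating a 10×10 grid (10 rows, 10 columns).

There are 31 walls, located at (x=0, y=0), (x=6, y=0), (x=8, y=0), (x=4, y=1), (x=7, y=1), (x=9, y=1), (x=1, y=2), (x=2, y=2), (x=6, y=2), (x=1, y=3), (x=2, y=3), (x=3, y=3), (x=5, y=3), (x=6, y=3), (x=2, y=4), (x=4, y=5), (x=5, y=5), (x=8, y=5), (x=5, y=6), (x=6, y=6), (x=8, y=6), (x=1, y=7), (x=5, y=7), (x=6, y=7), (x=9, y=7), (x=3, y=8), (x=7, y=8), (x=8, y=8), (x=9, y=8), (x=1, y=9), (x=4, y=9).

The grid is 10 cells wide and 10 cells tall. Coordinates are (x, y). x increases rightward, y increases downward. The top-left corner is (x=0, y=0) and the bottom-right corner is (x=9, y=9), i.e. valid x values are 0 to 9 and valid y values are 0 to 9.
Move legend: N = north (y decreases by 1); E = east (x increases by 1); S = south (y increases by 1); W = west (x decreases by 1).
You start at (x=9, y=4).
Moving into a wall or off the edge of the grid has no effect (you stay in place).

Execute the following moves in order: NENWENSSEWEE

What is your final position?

Start: (x=9, y=4)
  N (north): (x=9, y=4) -> (x=9, y=3)
  E (east): blocked, stay at (x=9, y=3)
  N (north): (x=9, y=3) -> (x=9, y=2)
  W (west): (x=9, y=2) -> (x=8, y=2)
  E (east): (x=8, y=2) -> (x=9, y=2)
  N (north): blocked, stay at (x=9, y=2)
  S (south): (x=9, y=2) -> (x=9, y=3)
  S (south): (x=9, y=3) -> (x=9, y=4)
  E (east): blocked, stay at (x=9, y=4)
  W (west): (x=9, y=4) -> (x=8, y=4)
  E (east): (x=8, y=4) -> (x=9, y=4)
  E (east): blocked, stay at (x=9, y=4)
Final: (x=9, y=4)

Answer: Final position: (x=9, y=4)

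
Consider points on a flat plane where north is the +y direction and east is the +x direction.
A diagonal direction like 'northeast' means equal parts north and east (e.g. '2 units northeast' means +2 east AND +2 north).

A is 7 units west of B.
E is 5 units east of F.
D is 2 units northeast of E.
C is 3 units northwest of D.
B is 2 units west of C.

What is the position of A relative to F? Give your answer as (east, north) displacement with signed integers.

Answer: A is at (east=-5, north=5) relative to F.

Derivation:
Place F at the origin (east=0, north=0).
  E is 5 units east of F: delta (east=+5, north=+0); E at (east=5, north=0).
  D is 2 units northeast of E: delta (east=+2, north=+2); D at (east=7, north=2).
  C is 3 units northwest of D: delta (east=-3, north=+3); C at (east=4, north=5).
  B is 2 units west of C: delta (east=-2, north=+0); B at (east=2, north=5).
  A is 7 units west of B: delta (east=-7, north=+0); A at (east=-5, north=5).
Therefore A relative to F: (east=-5, north=5).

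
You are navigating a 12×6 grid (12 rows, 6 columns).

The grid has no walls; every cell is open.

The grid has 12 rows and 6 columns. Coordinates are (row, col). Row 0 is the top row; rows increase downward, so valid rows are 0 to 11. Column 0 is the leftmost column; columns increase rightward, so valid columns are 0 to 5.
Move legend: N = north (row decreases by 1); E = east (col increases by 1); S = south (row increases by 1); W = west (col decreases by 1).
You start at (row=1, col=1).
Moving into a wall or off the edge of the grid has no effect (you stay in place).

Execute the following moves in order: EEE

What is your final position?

Answer: Final position: (row=1, col=4)

Derivation:
Start: (row=1, col=1)
  E (east): (row=1, col=1) -> (row=1, col=2)
  E (east): (row=1, col=2) -> (row=1, col=3)
  E (east): (row=1, col=3) -> (row=1, col=4)
Final: (row=1, col=4)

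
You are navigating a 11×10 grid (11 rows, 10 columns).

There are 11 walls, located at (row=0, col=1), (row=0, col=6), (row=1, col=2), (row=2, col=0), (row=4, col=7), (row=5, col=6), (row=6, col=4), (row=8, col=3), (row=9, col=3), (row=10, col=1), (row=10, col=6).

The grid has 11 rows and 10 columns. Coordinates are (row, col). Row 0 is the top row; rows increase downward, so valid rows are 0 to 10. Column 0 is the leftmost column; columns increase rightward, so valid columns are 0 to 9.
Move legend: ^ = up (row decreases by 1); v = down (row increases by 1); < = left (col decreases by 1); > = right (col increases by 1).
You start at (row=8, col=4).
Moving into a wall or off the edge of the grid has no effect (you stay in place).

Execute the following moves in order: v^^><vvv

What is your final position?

Start: (row=8, col=4)
  v (down): (row=8, col=4) -> (row=9, col=4)
  ^ (up): (row=9, col=4) -> (row=8, col=4)
  ^ (up): (row=8, col=4) -> (row=7, col=4)
  > (right): (row=7, col=4) -> (row=7, col=5)
  < (left): (row=7, col=5) -> (row=7, col=4)
  v (down): (row=7, col=4) -> (row=8, col=4)
  v (down): (row=8, col=4) -> (row=9, col=4)
  v (down): (row=9, col=4) -> (row=10, col=4)
Final: (row=10, col=4)

Answer: Final position: (row=10, col=4)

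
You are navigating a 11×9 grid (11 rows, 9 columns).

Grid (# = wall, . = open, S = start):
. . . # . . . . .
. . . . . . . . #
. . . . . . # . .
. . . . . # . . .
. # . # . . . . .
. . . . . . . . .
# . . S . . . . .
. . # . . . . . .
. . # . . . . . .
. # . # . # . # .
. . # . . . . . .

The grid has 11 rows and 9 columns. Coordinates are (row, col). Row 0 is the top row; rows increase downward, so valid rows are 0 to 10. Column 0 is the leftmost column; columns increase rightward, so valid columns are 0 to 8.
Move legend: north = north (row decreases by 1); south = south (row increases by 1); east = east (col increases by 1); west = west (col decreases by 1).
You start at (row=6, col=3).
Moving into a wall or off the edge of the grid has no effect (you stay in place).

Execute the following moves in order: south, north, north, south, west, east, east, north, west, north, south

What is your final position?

Answer: Final position: (row=6, col=3)

Derivation:
Start: (row=6, col=3)
  south (south): (row=6, col=3) -> (row=7, col=3)
  north (north): (row=7, col=3) -> (row=6, col=3)
  north (north): (row=6, col=3) -> (row=5, col=3)
  south (south): (row=5, col=3) -> (row=6, col=3)
  west (west): (row=6, col=3) -> (row=6, col=2)
  east (east): (row=6, col=2) -> (row=6, col=3)
  east (east): (row=6, col=3) -> (row=6, col=4)
  north (north): (row=6, col=4) -> (row=5, col=4)
  west (west): (row=5, col=4) -> (row=5, col=3)
  north (north): blocked, stay at (row=5, col=3)
  south (south): (row=5, col=3) -> (row=6, col=3)
Final: (row=6, col=3)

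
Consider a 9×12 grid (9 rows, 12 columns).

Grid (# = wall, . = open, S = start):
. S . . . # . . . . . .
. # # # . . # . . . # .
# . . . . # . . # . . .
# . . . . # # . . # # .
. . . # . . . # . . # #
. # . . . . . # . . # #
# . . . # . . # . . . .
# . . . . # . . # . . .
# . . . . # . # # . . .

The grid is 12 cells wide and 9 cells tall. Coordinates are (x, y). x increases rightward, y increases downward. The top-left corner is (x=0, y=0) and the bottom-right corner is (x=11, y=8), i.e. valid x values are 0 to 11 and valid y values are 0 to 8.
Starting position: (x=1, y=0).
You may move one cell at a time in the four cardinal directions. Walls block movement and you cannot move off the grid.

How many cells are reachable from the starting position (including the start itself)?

BFS flood-fill from (x=1, y=0):
  Distance 0: (x=1, y=0)
  Distance 1: (x=0, y=0), (x=2, y=0)
  Distance 2: (x=3, y=0), (x=0, y=1)
  Distance 3: (x=4, y=0)
  Distance 4: (x=4, y=1)
  Distance 5: (x=5, y=1), (x=4, y=2)
  Distance 6: (x=3, y=2), (x=4, y=3)
  Distance 7: (x=2, y=2), (x=3, y=3), (x=4, y=4)
  Distance 8: (x=1, y=2), (x=2, y=3), (x=5, y=4), (x=4, y=5)
  Distance 9: (x=1, y=3), (x=2, y=4), (x=6, y=4), (x=3, y=5), (x=5, y=5)
  Distance 10: (x=1, y=4), (x=2, y=5), (x=6, y=5), (x=3, y=6), (x=5, y=6)
  Distance 11: (x=0, y=4), (x=2, y=6), (x=6, y=6), (x=3, y=7)
  Distance 12: (x=0, y=5), (x=1, y=6), (x=2, y=7), (x=4, y=7), (x=6, y=7), (x=3, y=8)
  Distance 13: (x=1, y=7), (x=7, y=7), (x=2, y=8), (x=4, y=8), (x=6, y=8)
  Distance 14: (x=1, y=8)
Total reachable: 44 (grid has 76 open cells total)

Answer: Reachable cells: 44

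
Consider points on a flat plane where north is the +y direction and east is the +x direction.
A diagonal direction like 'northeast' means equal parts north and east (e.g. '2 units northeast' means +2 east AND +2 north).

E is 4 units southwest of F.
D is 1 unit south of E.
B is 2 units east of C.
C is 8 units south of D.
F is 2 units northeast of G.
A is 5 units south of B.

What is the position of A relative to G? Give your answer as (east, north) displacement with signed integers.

Answer: A is at (east=0, north=-16) relative to G.

Derivation:
Place G at the origin (east=0, north=0).
  F is 2 units northeast of G: delta (east=+2, north=+2); F at (east=2, north=2).
  E is 4 units southwest of F: delta (east=-4, north=-4); E at (east=-2, north=-2).
  D is 1 unit south of E: delta (east=+0, north=-1); D at (east=-2, north=-3).
  C is 8 units south of D: delta (east=+0, north=-8); C at (east=-2, north=-11).
  B is 2 units east of C: delta (east=+2, north=+0); B at (east=0, north=-11).
  A is 5 units south of B: delta (east=+0, north=-5); A at (east=0, north=-16).
Therefore A relative to G: (east=0, north=-16).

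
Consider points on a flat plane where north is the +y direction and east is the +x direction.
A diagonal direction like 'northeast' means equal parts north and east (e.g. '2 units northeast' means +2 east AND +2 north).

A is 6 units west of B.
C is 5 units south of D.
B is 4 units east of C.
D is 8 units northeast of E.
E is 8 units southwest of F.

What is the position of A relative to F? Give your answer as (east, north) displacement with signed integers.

Answer: A is at (east=-2, north=-5) relative to F.

Derivation:
Place F at the origin (east=0, north=0).
  E is 8 units southwest of F: delta (east=-8, north=-8); E at (east=-8, north=-8).
  D is 8 units northeast of E: delta (east=+8, north=+8); D at (east=0, north=0).
  C is 5 units south of D: delta (east=+0, north=-5); C at (east=0, north=-5).
  B is 4 units east of C: delta (east=+4, north=+0); B at (east=4, north=-5).
  A is 6 units west of B: delta (east=-6, north=+0); A at (east=-2, north=-5).
Therefore A relative to F: (east=-2, north=-5).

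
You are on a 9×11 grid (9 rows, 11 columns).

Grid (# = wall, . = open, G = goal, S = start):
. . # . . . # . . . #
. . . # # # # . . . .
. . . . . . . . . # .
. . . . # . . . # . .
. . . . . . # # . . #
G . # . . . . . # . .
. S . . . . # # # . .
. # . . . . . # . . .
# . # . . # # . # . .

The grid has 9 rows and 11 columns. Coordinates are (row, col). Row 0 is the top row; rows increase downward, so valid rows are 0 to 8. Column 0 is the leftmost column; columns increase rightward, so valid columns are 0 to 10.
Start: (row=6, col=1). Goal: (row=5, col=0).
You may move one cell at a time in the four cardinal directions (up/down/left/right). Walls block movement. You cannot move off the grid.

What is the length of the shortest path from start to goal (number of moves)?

Answer: Shortest path length: 2

Derivation:
BFS from (row=6, col=1) until reaching (row=5, col=0):
  Distance 0: (row=6, col=1)
  Distance 1: (row=5, col=1), (row=6, col=0), (row=6, col=2)
  Distance 2: (row=4, col=1), (row=5, col=0), (row=6, col=3), (row=7, col=0), (row=7, col=2)  <- goal reached here
One shortest path (2 moves): (row=6, col=1) -> (row=6, col=0) -> (row=5, col=0)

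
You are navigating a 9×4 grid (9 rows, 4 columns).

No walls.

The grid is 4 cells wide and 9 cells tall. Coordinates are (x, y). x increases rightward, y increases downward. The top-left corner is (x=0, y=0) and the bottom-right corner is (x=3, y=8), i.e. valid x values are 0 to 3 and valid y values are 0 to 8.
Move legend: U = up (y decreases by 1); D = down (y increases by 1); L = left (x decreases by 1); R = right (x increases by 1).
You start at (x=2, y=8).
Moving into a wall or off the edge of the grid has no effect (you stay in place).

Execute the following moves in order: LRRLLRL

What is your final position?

Answer: Final position: (x=1, y=8)

Derivation:
Start: (x=2, y=8)
  L (left): (x=2, y=8) -> (x=1, y=8)
  R (right): (x=1, y=8) -> (x=2, y=8)
  R (right): (x=2, y=8) -> (x=3, y=8)
  L (left): (x=3, y=8) -> (x=2, y=8)
  L (left): (x=2, y=8) -> (x=1, y=8)
  R (right): (x=1, y=8) -> (x=2, y=8)
  L (left): (x=2, y=8) -> (x=1, y=8)
Final: (x=1, y=8)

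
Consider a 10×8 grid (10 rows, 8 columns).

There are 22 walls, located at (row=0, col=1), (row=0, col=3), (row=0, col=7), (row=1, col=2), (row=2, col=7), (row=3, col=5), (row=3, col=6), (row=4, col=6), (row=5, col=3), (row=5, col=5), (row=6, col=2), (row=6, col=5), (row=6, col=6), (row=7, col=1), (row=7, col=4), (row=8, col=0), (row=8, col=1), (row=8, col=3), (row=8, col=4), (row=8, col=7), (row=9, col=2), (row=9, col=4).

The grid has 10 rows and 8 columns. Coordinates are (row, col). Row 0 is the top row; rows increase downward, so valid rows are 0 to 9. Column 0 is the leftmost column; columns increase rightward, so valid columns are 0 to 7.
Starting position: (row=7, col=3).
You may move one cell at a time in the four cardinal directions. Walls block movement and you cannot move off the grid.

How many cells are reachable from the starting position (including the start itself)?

BFS flood-fill from (row=7, col=3):
  Distance 0: (row=7, col=3)
  Distance 1: (row=6, col=3), (row=7, col=2)
  Distance 2: (row=6, col=4), (row=8, col=2)
  Distance 3: (row=5, col=4)
  Distance 4: (row=4, col=4)
  Distance 5: (row=3, col=4), (row=4, col=3), (row=4, col=5)
  Distance 6: (row=2, col=4), (row=3, col=3), (row=4, col=2)
  Distance 7: (row=1, col=4), (row=2, col=3), (row=2, col=5), (row=3, col=2), (row=4, col=1), (row=5, col=2)
  Distance 8: (row=0, col=4), (row=1, col=3), (row=1, col=5), (row=2, col=2), (row=2, col=6), (row=3, col=1), (row=4, col=0), (row=5, col=1)
  Distance 9: (row=0, col=5), (row=1, col=6), (row=2, col=1), (row=3, col=0), (row=5, col=0), (row=6, col=1)
  Distance 10: (row=0, col=6), (row=1, col=1), (row=1, col=7), (row=2, col=0), (row=6, col=0)
  Distance 11: (row=1, col=0), (row=7, col=0)
  Distance 12: (row=0, col=0)
Total reachable: 41 (grid has 58 open cells total)

Answer: Reachable cells: 41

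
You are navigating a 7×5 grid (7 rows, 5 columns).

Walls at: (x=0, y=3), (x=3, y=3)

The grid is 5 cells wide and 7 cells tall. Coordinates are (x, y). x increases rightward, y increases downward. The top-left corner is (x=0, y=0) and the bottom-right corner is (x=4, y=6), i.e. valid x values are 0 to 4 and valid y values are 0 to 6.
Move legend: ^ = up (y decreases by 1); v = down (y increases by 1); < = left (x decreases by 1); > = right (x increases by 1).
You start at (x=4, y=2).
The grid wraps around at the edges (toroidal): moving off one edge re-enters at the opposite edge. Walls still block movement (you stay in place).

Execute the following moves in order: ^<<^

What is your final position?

Start: (x=4, y=2)
  ^ (up): (x=4, y=2) -> (x=4, y=1)
  < (left): (x=4, y=1) -> (x=3, y=1)
  < (left): (x=3, y=1) -> (x=2, y=1)
  ^ (up): (x=2, y=1) -> (x=2, y=0)
Final: (x=2, y=0)

Answer: Final position: (x=2, y=0)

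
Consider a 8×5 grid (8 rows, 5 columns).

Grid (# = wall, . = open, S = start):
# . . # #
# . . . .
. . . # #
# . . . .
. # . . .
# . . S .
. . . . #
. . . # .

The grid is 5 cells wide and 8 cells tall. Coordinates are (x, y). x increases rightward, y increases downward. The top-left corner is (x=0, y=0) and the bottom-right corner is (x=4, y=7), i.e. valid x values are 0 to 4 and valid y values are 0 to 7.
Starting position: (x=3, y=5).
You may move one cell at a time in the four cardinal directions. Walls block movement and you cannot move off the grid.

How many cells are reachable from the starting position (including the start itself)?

Answer: Reachable cells: 27

Derivation:
BFS flood-fill from (x=3, y=5):
  Distance 0: (x=3, y=5)
  Distance 1: (x=3, y=4), (x=2, y=5), (x=4, y=5), (x=3, y=6)
  Distance 2: (x=3, y=3), (x=2, y=4), (x=4, y=4), (x=1, y=5), (x=2, y=6)
  Distance 3: (x=2, y=3), (x=4, y=3), (x=1, y=6), (x=2, y=7)
  Distance 4: (x=2, y=2), (x=1, y=3), (x=0, y=6), (x=1, y=7)
  Distance 5: (x=2, y=1), (x=1, y=2), (x=0, y=7)
  Distance 6: (x=2, y=0), (x=1, y=1), (x=3, y=1), (x=0, y=2)
  Distance 7: (x=1, y=0), (x=4, y=1)
Total reachable: 27 (grid has 29 open cells total)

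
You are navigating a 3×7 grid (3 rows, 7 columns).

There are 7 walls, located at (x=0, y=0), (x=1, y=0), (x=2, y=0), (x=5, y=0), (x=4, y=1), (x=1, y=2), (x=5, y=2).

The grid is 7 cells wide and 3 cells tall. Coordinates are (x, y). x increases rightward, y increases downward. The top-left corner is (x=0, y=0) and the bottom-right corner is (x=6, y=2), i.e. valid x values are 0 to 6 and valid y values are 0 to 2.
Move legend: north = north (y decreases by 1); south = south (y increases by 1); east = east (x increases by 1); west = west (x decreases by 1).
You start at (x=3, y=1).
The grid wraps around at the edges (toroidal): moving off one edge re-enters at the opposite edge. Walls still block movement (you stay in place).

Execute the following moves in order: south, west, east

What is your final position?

Start: (x=3, y=1)
  south (south): (x=3, y=1) -> (x=3, y=2)
  west (west): (x=3, y=2) -> (x=2, y=2)
  east (east): (x=2, y=2) -> (x=3, y=2)
Final: (x=3, y=2)

Answer: Final position: (x=3, y=2)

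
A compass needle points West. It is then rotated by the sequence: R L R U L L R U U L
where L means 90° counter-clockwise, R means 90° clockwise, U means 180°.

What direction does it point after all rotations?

Answer: Final heading: North

Derivation:
Start: West
  R (right (90° clockwise)) -> North
  L (left (90° counter-clockwise)) -> West
  R (right (90° clockwise)) -> North
  U (U-turn (180°)) -> South
  L (left (90° counter-clockwise)) -> East
  L (left (90° counter-clockwise)) -> North
  R (right (90° clockwise)) -> East
  U (U-turn (180°)) -> West
  U (U-turn (180°)) -> East
  L (left (90° counter-clockwise)) -> North
Final: North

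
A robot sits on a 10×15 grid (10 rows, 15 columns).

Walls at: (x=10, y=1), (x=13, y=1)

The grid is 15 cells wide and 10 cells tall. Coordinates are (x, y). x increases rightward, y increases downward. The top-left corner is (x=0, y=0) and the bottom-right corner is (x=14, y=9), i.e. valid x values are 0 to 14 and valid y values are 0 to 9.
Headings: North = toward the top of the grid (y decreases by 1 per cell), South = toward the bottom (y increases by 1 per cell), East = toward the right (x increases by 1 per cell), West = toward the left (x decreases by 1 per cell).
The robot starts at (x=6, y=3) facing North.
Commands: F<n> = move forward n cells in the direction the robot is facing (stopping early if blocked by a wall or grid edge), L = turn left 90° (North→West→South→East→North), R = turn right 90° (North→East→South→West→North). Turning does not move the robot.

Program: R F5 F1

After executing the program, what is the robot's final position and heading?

Answer: Final position: (x=12, y=3), facing East

Derivation:
Start: (x=6, y=3), facing North
  R: turn right, now facing East
  F5: move forward 5, now at (x=11, y=3)
  F1: move forward 1, now at (x=12, y=3)
Final: (x=12, y=3), facing East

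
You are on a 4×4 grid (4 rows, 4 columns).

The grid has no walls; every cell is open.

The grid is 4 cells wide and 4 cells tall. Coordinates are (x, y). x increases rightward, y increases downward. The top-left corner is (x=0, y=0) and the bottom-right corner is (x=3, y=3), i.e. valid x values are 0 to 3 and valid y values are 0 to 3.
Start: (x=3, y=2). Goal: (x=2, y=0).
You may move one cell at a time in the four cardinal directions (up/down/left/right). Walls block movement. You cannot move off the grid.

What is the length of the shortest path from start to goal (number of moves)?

BFS from (x=3, y=2) until reaching (x=2, y=0):
  Distance 0: (x=3, y=2)
  Distance 1: (x=3, y=1), (x=2, y=2), (x=3, y=3)
  Distance 2: (x=3, y=0), (x=2, y=1), (x=1, y=2), (x=2, y=3)
  Distance 3: (x=2, y=0), (x=1, y=1), (x=0, y=2), (x=1, y=3)  <- goal reached here
One shortest path (3 moves): (x=3, y=2) -> (x=2, y=2) -> (x=2, y=1) -> (x=2, y=0)

Answer: Shortest path length: 3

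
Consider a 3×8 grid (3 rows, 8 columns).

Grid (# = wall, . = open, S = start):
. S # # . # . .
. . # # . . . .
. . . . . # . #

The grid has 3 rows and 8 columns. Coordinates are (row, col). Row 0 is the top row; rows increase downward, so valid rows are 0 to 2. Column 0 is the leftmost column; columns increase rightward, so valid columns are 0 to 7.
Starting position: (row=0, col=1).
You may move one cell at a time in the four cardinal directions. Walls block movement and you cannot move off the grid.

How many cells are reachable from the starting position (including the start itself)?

BFS flood-fill from (row=0, col=1):
  Distance 0: (row=0, col=1)
  Distance 1: (row=0, col=0), (row=1, col=1)
  Distance 2: (row=1, col=0), (row=2, col=1)
  Distance 3: (row=2, col=0), (row=2, col=2)
  Distance 4: (row=2, col=3)
  Distance 5: (row=2, col=4)
  Distance 6: (row=1, col=4)
  Distance 7: (row=0, col=4), (row=1, col=5)
  Distance 8: (row=1, col=6)
  Distance 9: (row=0, col=6), (row=1, col=7), (row=2, col=6)
  Distance 10: (row=0, col=7)
Total reachable: 17 (grid has 17 open cells total)

Answer: Reachable cells: 17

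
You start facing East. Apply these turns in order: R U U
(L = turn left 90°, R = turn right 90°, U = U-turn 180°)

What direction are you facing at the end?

Answer: Final heading: South

Derivation:
Start: East
  R (right (90° clockwise)) -> South
  U (U-turn (180°)) -> North
  U (U-turn (180°)) -> South
Final: South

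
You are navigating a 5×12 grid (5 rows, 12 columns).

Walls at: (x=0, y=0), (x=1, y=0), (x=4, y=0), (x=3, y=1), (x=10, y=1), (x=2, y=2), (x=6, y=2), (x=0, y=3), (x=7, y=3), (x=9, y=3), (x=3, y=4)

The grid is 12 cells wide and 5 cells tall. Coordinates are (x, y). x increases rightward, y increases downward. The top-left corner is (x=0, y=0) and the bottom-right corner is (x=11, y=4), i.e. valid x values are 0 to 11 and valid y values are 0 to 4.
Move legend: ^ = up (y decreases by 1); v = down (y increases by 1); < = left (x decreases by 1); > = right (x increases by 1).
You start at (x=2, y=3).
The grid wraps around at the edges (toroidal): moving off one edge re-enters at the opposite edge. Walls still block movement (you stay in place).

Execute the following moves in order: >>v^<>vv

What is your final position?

Start: (x=2, y=3)
  > (right): (x=2, y=3) -> (x=3, y=3)
  > (right): (x=3, y=3) -> (x=4, y=3)
  v (down): (x=4, y=3) -> (x=4, y=4)
  ^ (up): (x=4, y=4) -> (x=4, y=3)
  < (left): (x=4, y=3) -> (x=3, y=3)
  > (right): (x=3, y=3) -> (x=4, y=3)
  v (down): (x=4, y=3) -> (x=4, y=4)
  v (down): blocked, stay at (x=4, y=4)
Final: (x=4, y=4)

Answer: Final position: (x=4, y=4)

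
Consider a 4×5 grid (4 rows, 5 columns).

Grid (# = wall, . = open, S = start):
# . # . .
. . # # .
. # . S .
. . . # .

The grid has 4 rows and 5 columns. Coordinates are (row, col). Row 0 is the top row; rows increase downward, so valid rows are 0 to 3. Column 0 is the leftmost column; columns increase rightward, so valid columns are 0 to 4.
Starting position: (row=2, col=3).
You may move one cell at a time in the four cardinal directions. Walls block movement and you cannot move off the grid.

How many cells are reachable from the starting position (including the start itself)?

Answer: Reachable cells: 14

Derivation:
BFS flood-fill from (row=2, col=3):
  Distance 0: (row=2, col=3)
  Distance 1: (row=2, col=2), (row=2, col=4)
  Distance 2: (row=1, col=4), (row=3, col=2), (row=3, col=4)
  Distance 3: (row=0, col=4), (row=3, col=1)
  Distance 4: (row=0, col=3), (row=3, col=0)
  Distance 5: (row=2, col=0)
  Distance 6: (row=1, col=0)
  Distance 7: (row=1, col=1)
  Distance 8: (row=0, col=1)
Total reachable: 14 (grid has 14 open cells total)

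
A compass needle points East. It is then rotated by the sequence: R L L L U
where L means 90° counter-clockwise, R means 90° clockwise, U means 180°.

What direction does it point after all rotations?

Start: East
  R (right (90° clockwise)) -> South
  L (left (90° counter-clockwise)) -> East
  L (left (90° counter-clockwise)) -> North
  L (left (90° counter-clockwise)) -> West
  U (U-turn (180°)) -> East
Final: East

Answer: Final heading: East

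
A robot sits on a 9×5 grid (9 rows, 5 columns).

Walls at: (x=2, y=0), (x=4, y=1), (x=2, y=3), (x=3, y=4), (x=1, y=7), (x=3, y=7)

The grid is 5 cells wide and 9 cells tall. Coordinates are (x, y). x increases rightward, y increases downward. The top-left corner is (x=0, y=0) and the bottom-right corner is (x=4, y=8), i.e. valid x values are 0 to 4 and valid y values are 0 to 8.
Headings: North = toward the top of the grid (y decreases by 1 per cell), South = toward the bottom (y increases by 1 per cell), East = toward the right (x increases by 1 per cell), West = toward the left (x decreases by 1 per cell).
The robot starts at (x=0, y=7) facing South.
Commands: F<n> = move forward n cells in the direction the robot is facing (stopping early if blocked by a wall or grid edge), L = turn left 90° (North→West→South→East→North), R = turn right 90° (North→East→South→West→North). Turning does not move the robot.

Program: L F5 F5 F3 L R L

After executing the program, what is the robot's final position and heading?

Start: (x=0, y=7), facing South
  L: turn left, now facing East
  F5: move forward 0/5 (blocked), now at (x=0, y=7)
  F5: move forward 0/5 (blocked), now at (x=0, y=7)
  F3: move forward 0/3 (blocked), now at (x=0, y=7)
  L: turn left, now facing North
  R: turn right, now facing East
  L: turn left, now facing North
Final: (x=0, y=7), facing North

Answer: Final position: (x=0, y=7), facing North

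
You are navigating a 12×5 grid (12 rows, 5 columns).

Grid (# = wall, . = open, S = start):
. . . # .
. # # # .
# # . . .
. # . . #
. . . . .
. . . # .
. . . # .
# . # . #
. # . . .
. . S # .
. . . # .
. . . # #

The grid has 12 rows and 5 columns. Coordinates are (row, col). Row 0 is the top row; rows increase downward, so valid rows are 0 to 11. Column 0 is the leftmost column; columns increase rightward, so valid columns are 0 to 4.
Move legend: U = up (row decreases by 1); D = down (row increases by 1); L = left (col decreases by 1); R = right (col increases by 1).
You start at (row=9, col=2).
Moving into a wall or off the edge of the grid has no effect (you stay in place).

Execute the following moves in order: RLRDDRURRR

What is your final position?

Start: (row=9, col=2)
  R (right): blocked, stay at (row=9, col=2)
  L (left): (row=9, col=2) -> (row=9, col=1)
  R (right): (row=9, col=1) -> (row=9, col=2)
  D (down): (row=9, col=2) -> (row=10, col=2)
  D (down): (row=10, col=2) -> (row=11, col=2)
  R (right): blocked, stay at (row=11, col=2)
  U (up): (row=11, col=2) -> (row=10, col=2)
  [×3]R (right): blocked, stay at (row=10, col=2)
Final: (row=10, col=2)

Answer: Final position: (row=10, col=2)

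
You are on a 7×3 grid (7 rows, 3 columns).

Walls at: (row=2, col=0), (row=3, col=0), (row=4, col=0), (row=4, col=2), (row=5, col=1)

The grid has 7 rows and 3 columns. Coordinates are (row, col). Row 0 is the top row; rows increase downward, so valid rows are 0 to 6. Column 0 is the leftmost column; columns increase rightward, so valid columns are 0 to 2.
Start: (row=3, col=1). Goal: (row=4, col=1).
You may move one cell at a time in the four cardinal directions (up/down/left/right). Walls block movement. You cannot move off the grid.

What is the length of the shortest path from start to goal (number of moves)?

Answer: Shortest path length: 1

Derivation:
BFS from (row=3, col=1) until reaching (row=4, col=1):
  Distance 0: (row=3, col=1)
  Distance 1: (row=2, col=1), (row=3, col=2), (row=4, col=1)  <- goal reached here
One shortest path (1 moves): (row=3, col=1) -> (row=4, col=1)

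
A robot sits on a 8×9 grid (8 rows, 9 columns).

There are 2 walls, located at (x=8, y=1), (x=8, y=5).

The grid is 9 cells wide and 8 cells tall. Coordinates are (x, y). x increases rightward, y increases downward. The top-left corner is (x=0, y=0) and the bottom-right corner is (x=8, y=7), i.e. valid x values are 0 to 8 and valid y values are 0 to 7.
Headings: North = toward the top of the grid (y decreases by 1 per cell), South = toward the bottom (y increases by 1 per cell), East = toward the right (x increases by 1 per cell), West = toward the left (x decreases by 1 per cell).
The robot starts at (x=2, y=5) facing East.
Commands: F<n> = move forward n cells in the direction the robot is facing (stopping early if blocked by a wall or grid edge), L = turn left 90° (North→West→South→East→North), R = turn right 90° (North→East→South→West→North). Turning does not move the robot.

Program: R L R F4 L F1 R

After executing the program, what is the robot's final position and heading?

Start: (x=2, y=5), facing East
  R: turn right, now facing South
  L: turn left, now facing East
  R: turn right, now facing South
  F4: move forward 2/4 (blocked), now at (x=2, y=7)
  L: turn left, now facing East
  F1: move forward 1, now at (x=3, y=7)
  R: turn right, now facing South
Final: (x=3, y=7), facing South

Answer: Final position: (x=3, y=7), facing South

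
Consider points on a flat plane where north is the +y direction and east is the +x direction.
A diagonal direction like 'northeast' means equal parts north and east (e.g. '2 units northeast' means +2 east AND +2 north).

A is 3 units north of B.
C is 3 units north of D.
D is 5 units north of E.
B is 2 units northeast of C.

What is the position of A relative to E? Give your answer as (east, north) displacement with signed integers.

Answer: A is at (east=2, north=13) relative to E.

Derivation:
Place E at the origin (east=0, north=0).
  D is 5 units north of E: delta (east=+0, north=+5); D at (east=0, north=5).
  C is 3 units north of D: delta (east=+0, north=+3); C at (east=0, north=8).
  B is 2 units northeast of C: delta (east=+2, north=+2); B at (east=2, north=10).
  A is 3 units north of B: delta (east=+0, north=+3); A at (east=2, north=13).
Therefore A relative to E: (east=2, north=13).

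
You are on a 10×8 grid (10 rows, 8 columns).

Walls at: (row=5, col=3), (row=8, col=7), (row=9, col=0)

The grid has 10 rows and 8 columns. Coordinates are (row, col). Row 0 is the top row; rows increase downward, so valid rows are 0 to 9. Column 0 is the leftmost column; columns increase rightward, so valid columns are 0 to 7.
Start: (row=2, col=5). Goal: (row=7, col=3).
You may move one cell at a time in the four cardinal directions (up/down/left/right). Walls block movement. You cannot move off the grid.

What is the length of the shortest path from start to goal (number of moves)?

BFS from (row=2, col=5) until reaching (row=7, col=3):
  Distance 0: (row=2, col=5)
  Distance 1: (row=1, col=5), (row=2, col=4), (row=2, col=6), (row=3, col=5)
  Distance 2: (row=0, col=5), (row=1, col=4), (row=1, col=6), (row=2, col=3), (row=2, col=7), (row=3, col=4), (row=3, col=6), (row=4, col=5)
  Distance 3: (row=0, col=4), (row=0, col=6), (row=1, col=3), (row=1, col=7), (row=2, col=2), (row=3, col=3), (row=3, col=7), (row=4, col=4), (row=4, col=6), (row=5, col=5)
  Distance 4: (row=0, col=3), (row=0, col=7), (row=1, col=2), (row=2, col=1), (row=3, col=2), (row=4, col=3), (row=4, col=7), (row=5, col=4), (row=5, col=6), (row=6, col=5)
  Distance 5: (row=0, col=2), (row=1, col=1), (row=2, col=0), (row=3, col=1), (row=4, col=2), (row=5, col=7), (row=6, col=4), (row=6, col=6), (row=7, col=5)
  Distance 6: (row=0, col=1), (row=1, col=0), (row=3, col=0), (row=4, col=1), (row=5, col=2), (row=6, col=3), (row=6, col=7), (row=7, col=4), (row=7, col=6), (row=8, col=5)
  Distance 7: (row=0, col=0), (row=4, col=0), (row=5, col=1), (row=6, col=2), (row=7, col=3), (row=7, col=7), (row=8, col=4), (row=8, col=6), (row=9, col=5)  <- goal reached here
One shortest path (7 moves): (row=2, col=5) -> (row=2, col=4) -> (row=3, col=4) -> (row=4, col=4) -> (row=5, col=4) -> (row=6, col=4) -> (row=6, col=3) -> (row=7, col=3)

Answer: Shortest path length: 7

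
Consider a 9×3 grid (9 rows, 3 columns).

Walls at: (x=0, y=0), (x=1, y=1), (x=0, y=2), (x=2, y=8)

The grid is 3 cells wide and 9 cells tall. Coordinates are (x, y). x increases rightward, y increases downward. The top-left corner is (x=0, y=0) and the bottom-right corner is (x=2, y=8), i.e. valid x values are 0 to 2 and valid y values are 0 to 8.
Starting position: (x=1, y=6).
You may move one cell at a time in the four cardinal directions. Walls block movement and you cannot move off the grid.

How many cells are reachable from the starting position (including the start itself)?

BFS flood-fill from (x=1, y=6):
  Distance 0: (x=1, y=6)
  Distance 1: (x=1, y=5), (x=0, y=6), (x=2, y=6), (x=1, y=7)
  Distance 2: (x=1, y=4), (x=0, y=5), (x=2, y=5), (x=0, y=7), (x=2, y=7), (x=1, y=8)
  Distance 3: (x=1, y=3), (x=0, y=4), (x=2, y=4), (x=0, y=8)
  Distance 4: (x=1, y=2), (x=0, y=3), (x=2, y=3)
  Distance 5: (x=2, y=2)
  Distance 6: (x=2, y=1)
  Distance 7: (x=2, y=0)
  Distance 8: (x=1, y=0)
Total reachable: 22 (grid has 23 open cells total)

Answer: Reachable cells: 22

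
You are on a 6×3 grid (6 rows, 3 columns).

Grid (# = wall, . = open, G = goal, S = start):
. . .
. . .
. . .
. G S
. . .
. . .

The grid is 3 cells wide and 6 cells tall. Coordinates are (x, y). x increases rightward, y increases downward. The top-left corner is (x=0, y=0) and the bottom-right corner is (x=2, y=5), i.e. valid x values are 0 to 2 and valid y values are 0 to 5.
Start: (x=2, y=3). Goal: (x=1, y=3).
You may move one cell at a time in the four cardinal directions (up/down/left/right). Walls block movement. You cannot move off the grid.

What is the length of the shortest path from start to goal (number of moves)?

Answer: Shortest path length: 1

Derivation:
BFS from (x=2, y=3) until reaching (x=1, y=3):
  Distance 0: (x=2, y=3)
  Distance 1: (x=2, y=2), (x=1, y=3), (x=2, y=4)  <- goal reached here
One shortest path (1 moves): (x=2, y=3) -> (x=1, y=3)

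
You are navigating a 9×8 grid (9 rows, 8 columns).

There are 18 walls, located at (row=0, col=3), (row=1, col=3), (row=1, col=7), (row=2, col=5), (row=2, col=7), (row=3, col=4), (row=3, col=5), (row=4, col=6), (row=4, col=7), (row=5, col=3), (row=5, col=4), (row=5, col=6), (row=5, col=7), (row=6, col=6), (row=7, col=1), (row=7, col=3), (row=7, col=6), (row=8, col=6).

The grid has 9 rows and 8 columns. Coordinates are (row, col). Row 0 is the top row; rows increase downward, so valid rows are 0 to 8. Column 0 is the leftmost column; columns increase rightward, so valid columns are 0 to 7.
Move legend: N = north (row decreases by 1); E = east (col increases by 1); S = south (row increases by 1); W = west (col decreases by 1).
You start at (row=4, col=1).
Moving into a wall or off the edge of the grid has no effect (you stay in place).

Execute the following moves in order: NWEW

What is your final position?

Start: (row=4, col=1)
  N (north): (row=4, col=1) -> (row=3, col=1)
  W (west): (row=3, col=1) -> (row=3, col=0)
  E (east): (row=3, col=0) -> (row=3, col=1)
  W (west): (row=3, col=1) -> (row=3, col=0)
Final: (row=3, col=0)

Answer: Final position: (row=3, col=0)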